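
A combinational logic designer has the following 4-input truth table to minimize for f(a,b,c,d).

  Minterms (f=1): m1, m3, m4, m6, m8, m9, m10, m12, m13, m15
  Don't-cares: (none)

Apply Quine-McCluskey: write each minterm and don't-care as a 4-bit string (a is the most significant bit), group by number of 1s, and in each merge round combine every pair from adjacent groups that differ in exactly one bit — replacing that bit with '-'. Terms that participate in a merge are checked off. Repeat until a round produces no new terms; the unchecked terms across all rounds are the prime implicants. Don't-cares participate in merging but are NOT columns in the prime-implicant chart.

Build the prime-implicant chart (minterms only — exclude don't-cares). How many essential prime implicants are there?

4

[col 0] 0001*, 0011*, 0100*, 0110*, 1000*, 1001*, 1010*, 1100*, 1101*, 1111*
[col 1] -001, -100, 00-1, 01-0, 1-00*, 1-01*, 10-0, 100-*, 11-1, 110-*
[col 2] 1-0-
Prime implicants: -001, -100, 00-1, 01-0, 1-0-, 10-0, 11-1
PI chart (minterm → PIs covering it):
  1 | -001,00-1
  3 | 00-1  (sole → essential)
  4 | -100,01-0
  6 | 01-0  (sole → essential)
  8 | 1-0-,10-0
  9 | -001,1-0-
  10 | 10-0  (sole → essential)
  12 | -100,1-0-
  13 | 1-0-,11-1
  15 | 11-1  (sole → essential)
Essential prime implicants: 00-1, 01-0, 10-0, 11-1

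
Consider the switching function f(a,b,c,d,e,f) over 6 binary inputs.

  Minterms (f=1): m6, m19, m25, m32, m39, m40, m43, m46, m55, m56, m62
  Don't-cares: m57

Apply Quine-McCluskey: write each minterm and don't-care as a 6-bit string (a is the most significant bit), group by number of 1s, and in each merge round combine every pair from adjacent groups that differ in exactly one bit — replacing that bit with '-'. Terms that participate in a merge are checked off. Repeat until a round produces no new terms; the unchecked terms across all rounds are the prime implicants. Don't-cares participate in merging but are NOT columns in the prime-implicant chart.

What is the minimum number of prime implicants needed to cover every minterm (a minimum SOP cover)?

Round 0: 000110 010011 011001✓ 100000✓ 100111✓ 101000✓ 101011 101110✓ 110111✓ 111000✓ 111001✓ 111110✓
Round 1: -11001 1-0111 1-1000 1-1110 10-000 11100-
PIs = {-11001, 000110, 010011, 1-0111, 1-1000, 1-1110, 10-000, 101011, 11100-}
Coverage chart:
  m6: 000110 ←essential
  m19: 010011 ←essential
  m25: -11001 ←essential
  m32: 10-000 ←essential
  m39: 1-0111 ←essential
  m40: 1-1000,10-000
  m43: 101011 ←essential
  m46: 1-1110 ←essential
  m55: 1-0111 ←essential
  m56: 1-1000,11100-
  m62: 1-1110 ←essential
Essential: -11001, 000110, 010011, 1-0111, 1-1110, 10-000, 101011
Petrick residual → 1-1000
Min cover (8 terms): bcd'e'f + a'b'c'def' + a'bc'd'ef + ac'def + acd'e'f' + acdef' + ab'd'e'f' + ab'cd'ef

8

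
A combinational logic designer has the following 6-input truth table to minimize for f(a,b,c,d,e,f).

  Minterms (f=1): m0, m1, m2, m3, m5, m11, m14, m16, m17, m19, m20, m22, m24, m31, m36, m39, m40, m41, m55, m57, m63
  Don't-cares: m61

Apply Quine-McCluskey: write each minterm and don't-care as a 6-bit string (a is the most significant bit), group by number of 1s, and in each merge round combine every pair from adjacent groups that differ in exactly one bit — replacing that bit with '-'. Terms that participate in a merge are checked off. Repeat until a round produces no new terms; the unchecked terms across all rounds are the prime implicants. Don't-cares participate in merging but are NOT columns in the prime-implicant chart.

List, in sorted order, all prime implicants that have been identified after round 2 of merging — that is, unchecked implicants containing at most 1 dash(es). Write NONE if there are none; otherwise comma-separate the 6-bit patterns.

-11111, 00-011, 000-01, 001110, 01-000, 010-00, 0101-0, 1-0111, 1-1001, 100100, 10100-, 11-111, 111-01, 1111-1

[col 0] 000000*, 000001*, 000010*, 000011*, 000101*, 001011*, 001110, 010000*, 010001*, 010011*, 010100*, 010110*, 011000*, 011111*, 100100, 100111*, 101000*, 101001*, 110111*, 111001*, 111101*, 111111*
[col 1] -11111, 0-0000*, 0-0001*, 0-0011*, 00-011, 000-01, 0000-0*, 0000-1*, 00000-*, 00001-*, 01-000, 010-00, 0100-1*, 01000-*, 0101-0, 1-0111, 1-1001, 10100-, 11-111, 111-01, 1111-1
[col 2] 0-00-1, 0-000-, 0000--
Prime implicants: -11111, 0-00-1, 0-000-, 00-011, 000-01, 0000--, 001110, 01-000, 010-00, 0101-0, 1-0111, 1-1001, 100100, 10100-, 11-111, 111-01, 1111-1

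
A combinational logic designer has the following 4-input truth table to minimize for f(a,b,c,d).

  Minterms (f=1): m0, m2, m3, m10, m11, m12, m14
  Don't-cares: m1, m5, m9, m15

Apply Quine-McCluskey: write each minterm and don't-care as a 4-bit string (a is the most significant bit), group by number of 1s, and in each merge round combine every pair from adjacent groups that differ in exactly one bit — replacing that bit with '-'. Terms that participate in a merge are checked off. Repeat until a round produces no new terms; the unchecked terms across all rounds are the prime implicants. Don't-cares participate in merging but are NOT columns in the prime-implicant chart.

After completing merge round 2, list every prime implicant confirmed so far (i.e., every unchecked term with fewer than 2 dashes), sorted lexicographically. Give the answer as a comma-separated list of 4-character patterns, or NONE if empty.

0-01, 11-0

size-2^0 implicants → 0000(✓)  0001(✓)  0010(✓)  0011(✓)  0101(✓)  1001(✓)  1010(✓)  1011(✓)  1100(✓)  1110(✓)  1111(✓)
size-2^1 implicants → -001(✓)  -010(✓)  -011(✓)  0-01  00-0(✓)  00-1(✓)  000-(✓)  001-(✓)  1-10(✓)  1-11(✓)  10-1(✓)  101-(✓)  11-0  111-(✓)
size-2^2 implicants → -0-1  -01-  00--  1-1-
Unchecked terms (primes): -0-1, -01-, 0-01, 00--, 1-1-, 11-0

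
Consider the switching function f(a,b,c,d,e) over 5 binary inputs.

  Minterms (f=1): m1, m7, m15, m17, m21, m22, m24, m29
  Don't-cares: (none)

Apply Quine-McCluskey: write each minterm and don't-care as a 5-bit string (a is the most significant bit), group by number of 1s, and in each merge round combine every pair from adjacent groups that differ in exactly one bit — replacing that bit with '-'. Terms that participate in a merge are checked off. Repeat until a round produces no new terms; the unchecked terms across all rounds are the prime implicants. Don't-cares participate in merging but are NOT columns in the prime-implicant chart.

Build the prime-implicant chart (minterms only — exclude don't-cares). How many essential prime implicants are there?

Round 0: 00001✓ 00111✓ 01111✓ 10001✓ 10101✓ 10110 11000 11101✓
Round 1: -0001 0-111 1-101 10-01
PIs = {-0001, 0-111, 1-101, 10-01, 10110, 11000}
Coverage chart:
  m1: -0001 ←essential
  m7: 0-111 ←essential
  m15: 0-111 ←essential
  m17: -0001,10-01
  m21: 1-101,10-01
  m22: 10110 ←essential
  m24: 11000 ←essential
  m29: 1-101 ←essential
Essential: -0001, 0-111, 1-101, 10110, 11000

5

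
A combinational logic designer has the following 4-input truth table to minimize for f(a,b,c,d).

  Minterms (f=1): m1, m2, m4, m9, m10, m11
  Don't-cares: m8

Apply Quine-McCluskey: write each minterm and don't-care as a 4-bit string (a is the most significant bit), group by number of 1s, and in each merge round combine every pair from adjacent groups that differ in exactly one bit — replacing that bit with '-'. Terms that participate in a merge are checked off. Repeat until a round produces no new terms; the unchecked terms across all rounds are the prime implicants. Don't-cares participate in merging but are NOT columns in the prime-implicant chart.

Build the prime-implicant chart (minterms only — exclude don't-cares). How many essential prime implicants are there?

size-2^0 implicants → 0001(✓)  0010(✓)  0100  1000(✓)  1001(✓)  1010(✓)  1011(✓)
size-2^1 implicants → -001  -010  10-0(✓)  10-1(✓)  100-(✓)  101-(✓)
size-2^2 implicants → 10--
Unchecked terms (primes): -001, -010, 0100, 10--
Minterm coverage:
  m1 ⊆ -001 [E]
  m2 ⊆ -010 [E]
  m4 ⊆ 0100 [E]
  m9 ⊆ -001,10--
  m10 ⊆ -010,10--
  m11 ⊆ 10-- [E]
E = {-001, -010, 0100, 10--}

4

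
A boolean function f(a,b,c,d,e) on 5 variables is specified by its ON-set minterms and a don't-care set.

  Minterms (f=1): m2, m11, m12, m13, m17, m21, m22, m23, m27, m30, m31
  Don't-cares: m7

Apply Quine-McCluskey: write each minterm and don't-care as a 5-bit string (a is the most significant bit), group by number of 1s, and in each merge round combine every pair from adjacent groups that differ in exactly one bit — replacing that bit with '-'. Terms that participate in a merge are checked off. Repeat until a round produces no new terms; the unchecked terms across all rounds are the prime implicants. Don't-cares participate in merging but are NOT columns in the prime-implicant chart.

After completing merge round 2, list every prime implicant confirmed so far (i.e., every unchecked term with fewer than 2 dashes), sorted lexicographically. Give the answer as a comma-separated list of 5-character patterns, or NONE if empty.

[col 0] 00010, 00111*, 01011*, 01100*, 01101*, 10001*, 10101*, 10110*, 10111*, 11011*, 11110*, 11111*
[col 1] -0111, -1011, 0110-, 1-110*, 1-111*, 10-01, 101-1, 1011-*, 11-11, 1111-*
[col 2] 1-11-
Prime implicants: -0111, -1011, 00010, 0110-, 1-11-, 10-01, 101-1, 11-11

-0111, -1011, 00010, 0110-, 10-01, 101-1, 11-11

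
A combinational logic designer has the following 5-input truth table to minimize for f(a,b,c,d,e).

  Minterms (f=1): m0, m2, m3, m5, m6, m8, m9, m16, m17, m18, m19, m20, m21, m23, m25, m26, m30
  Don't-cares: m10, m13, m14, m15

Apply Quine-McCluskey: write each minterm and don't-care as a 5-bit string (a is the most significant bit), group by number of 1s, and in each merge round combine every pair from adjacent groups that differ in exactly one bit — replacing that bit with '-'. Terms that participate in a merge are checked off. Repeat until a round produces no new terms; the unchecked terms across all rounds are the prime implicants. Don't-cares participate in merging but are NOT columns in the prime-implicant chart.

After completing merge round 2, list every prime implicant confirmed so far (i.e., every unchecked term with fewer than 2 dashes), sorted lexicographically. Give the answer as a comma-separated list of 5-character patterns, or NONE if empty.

size-2^0 implicants → 00000(✓)  00010(✓)  00011(✓)  00101(✓)  00110(✓)  01000(✓)  01001(✓)  01010(✓)  01101(✓)  01110(✓)  01111(✓)  10000(✓)  10001(✓)  10010(✓)  10011(✓)  10100(✓)  10101(✓)  10111(✓)  11001(✓)  11010(✓)  11110(✓)
size-2^1 implicants → -0000(✓)  -0010(✓)  -0011(✓)  -0101  -1001  -1010(✓)  -1110(✓)  0-000(✓)  0-010(✓)  0-101  0-110(✓)  00-10(✓)  000-0(✓)  0001-(✓)  01-01  01-10(✓)  010-0(✓)  0100-  011-1  0111-  1-001  1-010(✓)  10-00(✓)  10-01(✓)  10-11(✓)  100-0(✓)  100-1(✓)  1000-(✓)  1001-(✓)  101-1(✓)  1010-(✓)  11-10(✓)
size-2^2 implicants → --010  -00-0  -001-  -1-10  0--10  0-0-0  10--1  10-0-  100--
Unchecked terms (primes): --010, -00-0, -001-, -0101, -1-10, -1001, 0--10, 0-0-0, 0-101, 01-01, 0100-, 011-1, 0111-, 1-001, 10--1, 10-0-, 100--

-0101, -1001, 0-101, 01-01, 0100-, 011-1, 0111-, 1-001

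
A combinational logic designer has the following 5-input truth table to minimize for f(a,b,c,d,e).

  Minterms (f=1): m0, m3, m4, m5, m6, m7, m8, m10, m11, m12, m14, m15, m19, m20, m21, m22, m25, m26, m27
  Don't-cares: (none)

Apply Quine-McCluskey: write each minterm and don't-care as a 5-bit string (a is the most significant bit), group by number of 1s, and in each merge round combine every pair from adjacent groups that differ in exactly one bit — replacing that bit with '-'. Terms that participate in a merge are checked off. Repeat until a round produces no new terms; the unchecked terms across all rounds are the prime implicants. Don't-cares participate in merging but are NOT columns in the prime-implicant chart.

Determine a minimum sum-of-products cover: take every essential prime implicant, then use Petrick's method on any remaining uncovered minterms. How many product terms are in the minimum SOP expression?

[col 0] 00000*, 00011*, 00100*, 00101*, 00110*, 00111*, 01000*, 01010*, 01011*, 01100*, 01110*, 01111*, 10011*, 10100*, 10101*, 10110*, 11001*, 11010*, 11011*
[col 1] -0011*, -0100*, -0101*, -0110*, -1010*, -1011*, 0-000*, 0-011*, 0-100*, 0-110*, 0-111*, 00-00*, 00-11*, 001-0*, 001-1*, 0010-*, 0011-*, 01-00*, 01-10*, 01-11*, 010-0*, 0101-*, 011-0*, 0111-*, 1-011*, 101-0*, 1010-*, 110-1, 1101-*
[col 2] --011, -01-0, -010-, -101-, 0--00, 0--11, 0-1-0, 0-11-, 001--, 01--0, 01-1-
Prime implicants: --011, -01-0, -010-, -101-, 0--00, 0--11, 0-1-0, 0-11-, 001--, 01--0, 01-1-, 110-1
PI chart (minterm → PIs covering it):
  0 | 0--00  (sole → essential)
  3 | --011,0--11
  4 | -01-0,-010-,0--00,0-1-0,001--
  5 | -010-,001--
  6 | -01-0,0-1-0,0-11-,001--
  7 | 0--11,0-11-,001--
  8 | 0--00,01--0
  10 | -101-,01--0,01-1-
  11 | --011,-101-,0--11,01-1-
  12 | 0--00,0-1-0,01--0
  14 | 0-1-0,0-11-,01--0,01-1-
  15 | 0--11,0-11-,01-1-
  19 | --011  (sole → essential)
  20 | -01-0,-010-
  21 | -010-  (sole → essential)
  22 | -01-0  (sole → essential)
  25 | 110-1  (sole → essential)
  26 | -101-  (sole → essential)
  27 | --011,-101-,110-1
Essential prime implicants: --011, -01-0, -010-, -101-, 0--00, 110-1
Petrick residual → 0-11-
Minimum SOP uses 7 PIs: c'de + b'ce' + b'cd' + bc'd + a'd'e' + a'cd + abc'e

7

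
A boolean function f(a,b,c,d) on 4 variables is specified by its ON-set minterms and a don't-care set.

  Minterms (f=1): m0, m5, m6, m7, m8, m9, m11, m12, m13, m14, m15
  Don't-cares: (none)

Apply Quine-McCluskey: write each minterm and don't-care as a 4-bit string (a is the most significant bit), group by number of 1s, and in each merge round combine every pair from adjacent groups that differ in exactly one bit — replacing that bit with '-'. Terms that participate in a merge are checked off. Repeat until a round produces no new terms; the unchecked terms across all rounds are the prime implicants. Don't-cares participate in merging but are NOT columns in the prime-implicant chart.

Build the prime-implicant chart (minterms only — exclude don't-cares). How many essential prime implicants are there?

4

size-2^0 implicants → 0000(✓)  0101(✓)  0110(✓)  0111(✓)  1000(✓)  1001(✓)  1011(✓)  1100(✓)  1101(✓)  1110(✓)  1111(✓)
size-2^1 implicants → -000  -101(✓)  -110(✓)  -111(✓)  01-1(✓)  011-(✓)  1-00(✓)  1-01(✓)  1-11(✓)  10-1(✓)  100-(✓)  11-0(✓)  11-1(✓)  110-(✓)  111-(✓)
size-2^2 implicants → -1-1  -11-  1--1  1-0-  11--
Unchecked terms (primes): -000, -1-1, -11-, 1--1, 1-0-, 11--
Minterm coverage:
  m0 ⊆ -000 [E]
  m5 ⊆ -1-1 [E]
  m6 ⊆ -11- [E]
  m7 ⊆ -1-1,-11-
  m8 ⊆ -000,1-0-
  m9 ⊆ 1--1,1-0-
  m11 ⊆ 1--1 [E]
  m12 ⊆ 1-0-,11--
  m13 ⊆ -1-1,1--1,1-0-,11--
  m14 ⊆ -11-,11--
  m15 ⊆ -1-1,-11-,1--1,11--
E = {-000, -1-1, -11-, 1--1}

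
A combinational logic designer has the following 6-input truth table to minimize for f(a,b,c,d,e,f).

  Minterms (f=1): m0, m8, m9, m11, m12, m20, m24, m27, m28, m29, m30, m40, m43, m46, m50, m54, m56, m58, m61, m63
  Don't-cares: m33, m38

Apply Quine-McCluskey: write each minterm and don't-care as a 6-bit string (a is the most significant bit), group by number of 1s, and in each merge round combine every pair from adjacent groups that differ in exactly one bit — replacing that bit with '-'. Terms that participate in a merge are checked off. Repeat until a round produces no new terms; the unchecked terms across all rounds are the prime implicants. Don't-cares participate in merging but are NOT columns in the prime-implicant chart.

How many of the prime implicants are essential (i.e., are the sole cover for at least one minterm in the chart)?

size-2^0 implicants → 000000(✓)  001000(✓)  001001(✓)  001011(✓)  001100(✓)  010100(✓)  011000(✓)  011011(✓)  011100(✓)  011101(✓)  011110(✓)  100001  100110(✓)  101000(✓)  101011(✓)  101110(✓)  110010(✓)  110110(✓)  111000(✓)  111010(✓)  111101(✓)  111111(✓)
size-2^1 implicants → -01000(✓)  -01011  -11000(✓)  -11101  0-1000(✓)  0-1011  0-1100(✓)  00-000  001-00(✓)  0010-1  00100-  01-100  011-00(✓)  0111-0  01110-  1-0110  1-1000(✓)  10-110  11-010  110-10  1110-0  1111-1
size-2^2 implicants → --1000  0-1-00
Unchecked terms (primes): --1000, -01011, -11101, 0-1-00, 0-1011, 00-000, 0010-1, 00100-, 01-100, 0111-0, 01110-, 1-0110, 10-110, 100001, 11-010, 110-10, 1110-0, 1111-1
Minterm coverage:
  m0 ⊆ 00-000 [E]
  m8 ⊆ --1000,0-1-00,00-000,00100-
  m9 ⊆ 0010-1,00100-
  m11 ⊆ -01011,0-1011,0010-1
  m12 ⊆ 0-1-00 [E]
  m20 ⊆ 01-100 [E]
  m24 ⊆ --1000,0-1-00
  m27 ⊆ 0-1011 [E]
  m28 ⊆ 0-1-00,01-100,0111-0,01110-
  m29 ⊆ -11101,01110-
  m30 ⊆ 0111-0 [E]
  m40 ⊆ --1000 [E]
  m43 ⊆ -01011 [E]
  m46 ⊆ 10-110 [E]
  m50 ⊆ 11-010,110-10
  m54 ⊆ 1-0110,110-10
  m56 ⊆ --1000,1110-0
  m58 ⊆ 11-010,1110-0
  m61 ⊆ -11101,1111-1
  m63 ⊆ 1111-1 [E]
E = {--1000, -01011, 0-1-00, 0-1011, 00-000, 01-100, 0111-0, 10-110, 1111-1}

9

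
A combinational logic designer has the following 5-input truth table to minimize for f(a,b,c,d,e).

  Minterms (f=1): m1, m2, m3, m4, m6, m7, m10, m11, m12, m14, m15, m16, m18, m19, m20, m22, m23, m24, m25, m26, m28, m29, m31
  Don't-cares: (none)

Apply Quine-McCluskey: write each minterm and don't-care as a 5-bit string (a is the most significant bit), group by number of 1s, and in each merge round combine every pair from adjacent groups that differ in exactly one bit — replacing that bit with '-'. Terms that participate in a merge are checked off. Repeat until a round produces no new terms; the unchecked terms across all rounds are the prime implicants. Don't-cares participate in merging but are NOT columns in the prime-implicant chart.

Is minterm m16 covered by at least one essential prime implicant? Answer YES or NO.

size-2^0 implicants → 00001(✓)  00010(✓)  00011(✓)  00100(✓)  00110(✓)  00111(✓)  01010(✓)  01011(✓)  01100(✓)  01110(✓)  01111(✓)  10000(✓)  10010(✓)  10011(✓)  10100(✓)  10110(✓)  10111(✓)  11000(✓)  11001(✓)  11010(✓)  11100(✓)  11101(✓)  11111(✓)
size-2^1 implicants → -0010(✓)  -0011(✓)  -0100(✓)  -0110(✓)  -0111(✓)  -1010(✓)  -1100(✓)  -1111(✓)  0-010(✓)  0-011(✓)  0-100(✓)  0-110(✓)  0-111(✓)  00-10(✓)  00-11(✓)  000-1  0001-(✓)  001-0(✓)  0011-(✓)  01-10(✓)  01-11(✓)  0101-(✓)  011-0(✓)  0111-(✓)  1-000(✓)  1-010(✓)  1-100(✓)  1-111(✓)  10-00(✓)  10-10(✓)  10-11(✓)  100-0(✓)  1001-(✓)  101-0(✓)  1011-(✓)  11-00(✓)  11-01(✓)  110-0(✓)  1100-(✓)  111-1  1110-(✓)
size-2^2 implicants → --010  --100  --111  -0-10(✓)  -0-11(✓)  -001-(✓)  -01-0  -011-(✓)  0--10(✓)  0--11(✓)  0-01-(✓)  0-1-0  0-11-(✓)  00-1-(✓)  01-1-(✓)  1--00  1-0-0  10--0  10-1-(✓)  11-0-
size-2^3 implicants → -0-1-  0--1-
Unchecked terms (primes): --010, --100, --111, -0-1-, -01-0, 0--1-, 0-1-0, 000-1, 1--00, 1-0-0, 10--0, 11-0-, 111-1
Minterm coverage:
  m1 ⊆ 000-1 [E]
  m2 ⊆ --010,-0-1-,0--1-
  m3 ⊆ -0-1-,0--1-,000-1
  m4 ⊆ --100,-01-0,0-1-0
  m6 ⊆ -0-1-,-01-0,0--1-,0-1-0
  m7 ⊆ --111,-0-1-,0--1-
  m10 ⊆ --010,0--1-
  m11 ⊆ 0--1- [E]
  m12 ⊆ --100,0-1-0
  m14 ⊆ 0--1-,0-1-0
  m15 ⊆ --111,0--1-
  m16 ⊆ 1--00,1-0-0,10--0
  m18 ⊆ --010,-0-1-,1-0-0,10--0
  m19 ⊆ -0-1- [E]
  m20 ⊆ --100,-01-0,1--00,10--0
  m22 ⊆ -0-1-,-01-0,10--0
  m23 ⊆ --111,-0-1-
  m24 ⊆ 1--00,1-0-0,11-0-
  m25 ⊆ 11-0- [E]
  m26 ⊆ --010,1-0-0
  m28 ⊆ --100,1--00,11-0-
  m29 ⊆ 11-0-,111-1
  m31 ⊆ --111,111-1
E = {-0-1-, 0--1-, 000-1, 11-0-}

NO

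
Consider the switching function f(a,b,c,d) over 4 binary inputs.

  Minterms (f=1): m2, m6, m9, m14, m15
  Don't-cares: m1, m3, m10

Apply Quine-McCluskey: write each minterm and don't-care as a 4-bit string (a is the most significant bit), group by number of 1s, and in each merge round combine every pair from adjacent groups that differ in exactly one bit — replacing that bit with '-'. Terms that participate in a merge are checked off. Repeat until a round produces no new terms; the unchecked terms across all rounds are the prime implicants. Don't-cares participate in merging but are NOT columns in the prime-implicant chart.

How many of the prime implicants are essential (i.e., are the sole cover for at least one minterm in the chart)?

3

[col 0] 0001*, 0010*, 0011*, 0110*, 1001*, 1010*, 1110*, 1111*
[col 1] -001, -010*, -110*, 0-10*, 00-1, 001-, 1-10*, 111-
[col 2] --10
Prime implicants: --10, -001, 00-1, 001-, 111-
PI chart (minterm → PIs covering it):
  2 | --10,001-
  6 | --10  (sole → essential)
  9 | -001  (sole → essential)
  14 | --10,111-
  15 | 111-  (sole → essential)
Essential prime implicants: --10, -001, 111-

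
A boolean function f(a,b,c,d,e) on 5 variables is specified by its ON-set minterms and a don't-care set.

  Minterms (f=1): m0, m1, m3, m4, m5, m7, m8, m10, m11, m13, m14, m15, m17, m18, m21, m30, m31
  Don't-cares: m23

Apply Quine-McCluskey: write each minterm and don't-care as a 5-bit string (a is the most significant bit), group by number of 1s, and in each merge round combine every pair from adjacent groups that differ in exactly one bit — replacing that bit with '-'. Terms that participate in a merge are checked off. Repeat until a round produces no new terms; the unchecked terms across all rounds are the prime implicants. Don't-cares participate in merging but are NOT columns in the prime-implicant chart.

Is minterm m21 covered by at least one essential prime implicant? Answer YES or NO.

YES

[col 0] 00000*, 00001*, 00011*, 00100*, 00101*, 00111*, 01000*, 01010*, 01011*, 01101*, 01110*, 01111*, 10001*, 10010, 10101*, 10111*, 11110*, 11111*
[col 1] -0001*, -0101*, -0111*, -1110*, -1111*, 0-000, 0-011*, 0-101*, 0-111*, 00-00*, 00-01*, 00-11*, 000-1*, 0000-*, 001-1*, 0010-*, 01-10*, 01-11*, 010-0, 0101-*, 011-1*, 0111-*, 1-111*, 10-01*, 101-1*, 1111-*
[col 2] --111, -0-01, -01-1, -111-, 0--11, 0-1-1, 00--1, 00-0-, 01-1-
Prime implicants: --111, -0-01, -01-1, -111-, 0--11, 0-000, 0-1-1, 00--1, 00-0-, 01-1-, 010-0, 10010
PI chart (minterm → PIs covering it):
  0 | 0-000,00-0-
  1 | -0-01,00--1,00-0-
  3 | 0--11,00--1
  4 | 00-0-  (sole → essential)
  5 | -0-01,-01-1,0-1-1,00--1,00-0-
  7 | --111,-01-1,0--11,0-1-1,00--1
  8 | 0-000,010-0
  10 | 01-1-,010-0
  11 | 0--11,01-1-
  13 | 0-1-1  (sole → essential)
  14 | -111-,01-1-
  15 | --111,-111-,0--11,0-1-1,01-1-
  17 | -0-01  (sole → essential)
  18 | 10010  (sole → essential)
  21 | -0-01,-01-1
  30 | -111-  (sole → essential)
  31 | --111,-111-
Essential prime implicants: -0-01, -111-, 0-1-1, 00-0-, 10010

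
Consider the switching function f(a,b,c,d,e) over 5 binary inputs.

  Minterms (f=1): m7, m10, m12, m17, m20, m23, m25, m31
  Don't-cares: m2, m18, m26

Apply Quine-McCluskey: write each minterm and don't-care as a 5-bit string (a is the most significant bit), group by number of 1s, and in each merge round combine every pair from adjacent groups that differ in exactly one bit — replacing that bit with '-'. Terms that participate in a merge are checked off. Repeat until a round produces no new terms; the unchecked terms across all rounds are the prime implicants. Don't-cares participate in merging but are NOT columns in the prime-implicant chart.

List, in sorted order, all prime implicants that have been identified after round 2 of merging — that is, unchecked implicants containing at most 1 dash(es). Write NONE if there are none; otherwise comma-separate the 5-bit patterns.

-0111, 01100, 1-001, 1-111, 10100

[col 0] 00010*, 00111*, 01010*, 01100, 10001*, 10010*, 10100, 10111*, 11001*, 11010*, 11111*
[col 1] -0010*, -0111, -1010*, 0-010*, 1-001, 1-010*, 1-111
[col 2] --010
Prime implicants: --010, -0111, 01100, 1-001, 1-111, 10100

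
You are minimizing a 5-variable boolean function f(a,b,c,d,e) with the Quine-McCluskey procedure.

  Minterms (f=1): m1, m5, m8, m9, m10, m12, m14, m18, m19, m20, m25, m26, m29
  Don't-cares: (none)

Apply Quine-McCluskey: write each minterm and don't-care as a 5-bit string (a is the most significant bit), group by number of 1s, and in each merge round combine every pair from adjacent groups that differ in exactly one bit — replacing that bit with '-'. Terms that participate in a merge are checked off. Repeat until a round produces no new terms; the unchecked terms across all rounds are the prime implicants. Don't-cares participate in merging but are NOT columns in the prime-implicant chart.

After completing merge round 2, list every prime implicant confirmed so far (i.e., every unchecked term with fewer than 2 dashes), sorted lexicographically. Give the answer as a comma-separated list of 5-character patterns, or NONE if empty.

[col 0] 00001*, 00101*, 01000*, 01001*, 01010*, 01100*, 01110*, 10010*, 10011*, 10100, 11001*, 11010*, 11101*
[col 1] -1001, -1010, 0-001, 00-01, 01-00*, 01-10*, 010-0*, 0100-, 011-0*, 1-010, 1001-, 11-01
[col 2] 01--0
Prime implicants: -1001, -1010, 0-001, 00-01, 01--0, 0100-, 1-010, 1001-, 10100, 11-01

-1001, -1010, 0-001, 00-01, 0100-, 1-010, 1001-, 10100, 11-01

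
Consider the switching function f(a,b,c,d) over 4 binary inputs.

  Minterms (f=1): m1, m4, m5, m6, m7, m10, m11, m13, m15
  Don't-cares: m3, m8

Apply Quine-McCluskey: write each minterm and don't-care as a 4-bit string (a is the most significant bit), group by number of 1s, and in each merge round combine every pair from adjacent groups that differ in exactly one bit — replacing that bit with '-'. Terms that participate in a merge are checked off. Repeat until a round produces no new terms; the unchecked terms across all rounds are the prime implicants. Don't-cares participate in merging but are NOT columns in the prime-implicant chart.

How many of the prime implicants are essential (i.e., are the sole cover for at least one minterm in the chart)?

[col 0] 0001*, 0011*, 0100*, 0101*, 0110*, 0111*, 1000*, 1010*, 1011*, 1101*, 1111*
[col 1] -011*, -101*, -111*, 0-01*, 0-11*, 00-1*, 01-0*, 01-1*, 010-*, 011-*, 1-11*, 10-0, 101-, 11-1*
[col 2] --11, -1-1, 0--1, 01--
Prime implicants: --11, -1-1, 0--1, 01--, 10-0, 101-
PI chart (minterm → PIs covering it):
  1 | 0--1  (sole → essential)
  4 | 01--  (sole → essential)
  5 | -1-1,0--1,01--
  6 | 01--  (sole → essential)
  7 | --11,-1-1,0--1,01--
  10 | 10-0,101-
  11 | --11,101-
  13 | -1-1  (sole → essential)
  15 | --11,-1-1
Essential prime implicants: -1-1, 0--1, 01--

3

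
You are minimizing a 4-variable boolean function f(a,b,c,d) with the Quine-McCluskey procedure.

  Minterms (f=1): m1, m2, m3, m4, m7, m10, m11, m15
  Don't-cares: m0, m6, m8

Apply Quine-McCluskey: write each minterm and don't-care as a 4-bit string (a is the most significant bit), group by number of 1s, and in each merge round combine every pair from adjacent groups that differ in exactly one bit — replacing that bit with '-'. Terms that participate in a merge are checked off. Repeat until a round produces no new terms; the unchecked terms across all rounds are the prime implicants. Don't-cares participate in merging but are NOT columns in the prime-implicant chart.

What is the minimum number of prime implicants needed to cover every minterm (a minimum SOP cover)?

4

size-2^0 implicants → 0000(✓)  0001(✓)  0010(✓)  0011(✓)  0100(✓)  0110(✓)  0111(✓)  1000(✓)  1010(✓)  1011(✓)  1111(✓)
size-2^1 implicants → -000(✓)  -010(✓)  -011(✓)  -111(✓)  0-00(✓)  0-10(✓)  0-11(✓)  00-0(✓)  00-1(✓)  000-(✓)  001-(✓)  01-0(✓)  011-(✓)  1-11(✓)  10-0(✓)  101-(✓)
size-2^2 implicants → --11  -0-0  -01-  0--0  0-1-  00--
Unchecked terms (primes): --11, -0-0, -01-, 0--0, 0-1-, 00--
Minterm coverage:
  m1 ⊆ 00-- [E]
  m2 ⊆ -0-0,-01-,0--0,0-1-,00--
  m3 ⊆ --11,-01-,0-1-,00--
  m4 ⊆ 0--0 [E]
  m7 ⊆ --11,0-1-
  m10 ⊆ -0-0,-01-
  m11 ⊆ --11,-01-
  m15 ⊆ --11 [E]
E = {--11, 0--0, 00--}
Petrick residual → -0-0
Cover = cd + b'd' + a'd' + a'b'  |cover|=4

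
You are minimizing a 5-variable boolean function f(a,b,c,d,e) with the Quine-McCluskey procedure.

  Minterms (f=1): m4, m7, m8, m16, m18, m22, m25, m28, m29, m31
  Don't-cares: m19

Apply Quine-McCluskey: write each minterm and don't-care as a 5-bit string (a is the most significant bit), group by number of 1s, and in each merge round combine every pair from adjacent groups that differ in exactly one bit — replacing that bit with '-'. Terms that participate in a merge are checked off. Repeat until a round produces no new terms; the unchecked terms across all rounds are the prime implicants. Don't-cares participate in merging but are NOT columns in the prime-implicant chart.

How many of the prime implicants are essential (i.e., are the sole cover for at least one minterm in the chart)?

8

size-2^0 implicants → 00100  00111  01000  10000(✓)  10010(✓)  10011(✓)  10110(✓)  11001(✓)  11100(✓)  11101(✓)  11111(✓)
size-2^1 implicants → 10-10  100-0  1001-  11-01  111-1  1110-
Unchecked terms (primes): 00100, 00111, 01000, 10-10, 100-0, 1001-, 11-01, 111-1, 1110-
Minterm coverage:
  m4 ⊆ 00100 [E]
  m7 ⊆ 00111 [E]
  m8 ⊆ 01000 [E]
  m16 ⊆ 100-0 [E]
  m18 ⊆ 10-10,100-0,1001-
  m22 ⊆ 10-10 [E]
  m25 ⊆ 11-01 [E]
  m28 ⊆ 1110- [E]
  m29 ⊆ 11-01,111-1,1110-
  m31 ⊆ 111-1 [E]
E = {00100, 00111, 01000, 10-10, 100-0, 11-01, 111-1, 1110-}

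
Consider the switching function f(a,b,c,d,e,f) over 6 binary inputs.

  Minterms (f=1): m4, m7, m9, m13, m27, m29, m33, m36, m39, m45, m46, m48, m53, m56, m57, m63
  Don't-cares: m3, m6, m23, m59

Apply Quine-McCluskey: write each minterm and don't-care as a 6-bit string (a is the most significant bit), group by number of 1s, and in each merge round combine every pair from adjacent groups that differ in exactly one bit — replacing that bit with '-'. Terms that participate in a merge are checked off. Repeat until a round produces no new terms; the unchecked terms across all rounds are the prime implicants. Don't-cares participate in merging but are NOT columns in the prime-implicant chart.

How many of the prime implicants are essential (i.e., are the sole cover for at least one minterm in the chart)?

11

[col 0] 000011*, 000100*, 000110*, 000111*, 001001*, 001101*, 010111*, 011011*, 011101*, 100001, 100100*, 100111*, 101101*, 101110, 110000*, 110101, 111000*, 111001*, 111011*, 111111*
[col 1] -00100, -00111, -01101, -11011, 0-0111, 0-1101, 000-11, 0001-0, 00011-, 001-01, 11-000, 111-11, 1110-1, 11100-
Prime implicants: -00100, -00111, -01101, -11011, 0-0111, 0-1101, 000-11, 0001-0, 00011-, 001-01, 100001, 101110, 11-000, 110101, 111-11, 1110-1, 11100-
PI chart (minterm → PIs covering it):
  4 | -00100,0001-0
  7 | -00111,0-0111,000-11,00011-
  9 | 001-01  (sole → essential)
  13 | -01101,0-1101,001-01
  27 | -11011  (sole → essential)
  29 | 0-1101  (sole → essential)
  33 | 100001  (sole → essential)
  36 | -00100  (sole → essential)
  39 | -00111  (sole → essential)
  45 | -01101  (sole → essential)
  46 | 101110  (sole → essential)
  48 | 11-000  (sole → essential)
  53 | 110101  (sole → essential)
  56 | 11-000,11100-
  57 | 1110-1,11100-
  63 | 111-11  (sole → essential)
Essential prime implicants: -00100, -00111, -01101, -11011, 0-1101, 001-01, 100001, 101110, 11-000, 110101, 111-11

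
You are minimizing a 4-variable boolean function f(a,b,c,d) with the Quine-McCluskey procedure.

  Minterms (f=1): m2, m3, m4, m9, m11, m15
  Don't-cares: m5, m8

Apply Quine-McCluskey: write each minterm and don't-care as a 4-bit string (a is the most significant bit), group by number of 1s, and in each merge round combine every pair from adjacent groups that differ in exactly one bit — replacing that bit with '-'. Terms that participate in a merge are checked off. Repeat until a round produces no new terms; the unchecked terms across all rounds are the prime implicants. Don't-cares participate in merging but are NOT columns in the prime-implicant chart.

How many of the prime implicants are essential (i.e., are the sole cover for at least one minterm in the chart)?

size-2^0 implicants → 0010(✓)  0011(✓)  0100(✓)  0101(✓)  1000(✓)  1001(✓)  1011(✓)  1111(✓)
size-2^1 implicants → -011  001-  010-  1-11  10-1  100-
Unchecked terms (primes): -011, 001-, 010-, 1-11, 10-1, 100-
Minterm coverage:
  m2 ⊆ 001- [E]
  m3 ⊆ -011,001-
  m4 ⊆ 010- [E]
  m9 ⊆ 10-1,100-
  m11 ⊆ -011,1-11,10-1
  m15 ⊆ 1-11 [E]
E = {001-, 010-, 1-11}

3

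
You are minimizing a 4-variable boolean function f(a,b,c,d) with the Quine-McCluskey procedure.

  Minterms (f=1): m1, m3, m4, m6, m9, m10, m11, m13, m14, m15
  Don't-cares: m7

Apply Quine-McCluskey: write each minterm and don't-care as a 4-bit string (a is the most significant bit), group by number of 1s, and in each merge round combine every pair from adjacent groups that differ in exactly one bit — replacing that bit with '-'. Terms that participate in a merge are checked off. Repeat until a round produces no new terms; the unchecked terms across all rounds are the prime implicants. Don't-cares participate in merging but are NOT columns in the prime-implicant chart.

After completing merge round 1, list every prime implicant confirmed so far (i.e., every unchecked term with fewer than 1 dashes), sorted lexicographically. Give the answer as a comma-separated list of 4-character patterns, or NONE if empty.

NONE

Round 0: 0001✓ 0011✓ 0100✓ 0110✓ 0111✓ 1001✓ 1010✓ 1011✓ 1101✓ 1110✓ 1111✓
Round 1: -001✓ -011✓ -110✓ -111✓ 0-11✓ 00-1✓ 01-0 011-✓ 1-01✓ 1-10✓ 1-11✓ 10-1✓ 101-✓ 11-1✓ 111-✓
Round 2: --11 -0-1 -11- 1--1 1-1-
PIs = {--11, -0-1, -11-, 01-0, 1--1, 1-1-}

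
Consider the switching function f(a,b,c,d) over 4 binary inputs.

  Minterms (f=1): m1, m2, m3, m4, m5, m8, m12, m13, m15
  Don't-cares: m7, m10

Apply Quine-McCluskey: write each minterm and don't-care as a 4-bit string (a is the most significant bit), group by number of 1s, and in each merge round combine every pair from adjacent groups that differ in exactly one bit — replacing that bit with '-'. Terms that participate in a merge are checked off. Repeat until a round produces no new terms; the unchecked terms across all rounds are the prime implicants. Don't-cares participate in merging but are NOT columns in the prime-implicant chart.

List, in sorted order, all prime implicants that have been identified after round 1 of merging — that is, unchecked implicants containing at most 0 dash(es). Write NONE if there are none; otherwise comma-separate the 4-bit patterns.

NONE

size-2^0 implicants → 0001(✓)  0010(✓)  0011(✓)  0100(✓)  0101(✓)  0111(✓)  1000(✓)  1010(✓)  1100(✓)  1101(✓)  1111(✓)
size-2^1 implicants → -010  -100(✓)  -101(✓)  -111(✓)  0-01(✓)  0-11(✓)  00-1(✓)  001-  01-1(✓)  010-(✓)  1-00  10-0  11-1(✓)  110-(✓)
size-2^2 implicants → -1-1  -10-  0--1
Unchecked terms (primes): -010, -1-1, -10-, 0--1, 001-, 1-00, 10-0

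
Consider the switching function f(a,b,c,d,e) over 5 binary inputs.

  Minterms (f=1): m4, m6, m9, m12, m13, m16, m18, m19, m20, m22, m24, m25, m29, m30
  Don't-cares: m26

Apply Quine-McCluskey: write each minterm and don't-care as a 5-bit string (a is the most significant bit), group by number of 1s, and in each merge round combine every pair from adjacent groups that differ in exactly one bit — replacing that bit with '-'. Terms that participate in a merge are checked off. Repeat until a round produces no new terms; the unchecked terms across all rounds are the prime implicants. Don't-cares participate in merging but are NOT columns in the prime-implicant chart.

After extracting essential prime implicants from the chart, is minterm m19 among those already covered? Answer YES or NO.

Round 0: 00100✓ 00110✓ 01001✓ 01100✓ 01101✓ 10000✓ 10010✓ 10011✓ 10100✓ 10110✓ 11000✓ 11001✓ 11010✓ 11101✓ 11110✓
Round 1: -0100✓ -0110✓ -1001✓ -1101✓ 0-100 001-0✓ 01-01✓ 0110- 1-000✓ 1-010✓ 1-110✓ 10-00✓ 10-10✓ 100-0✓ 1001- 101-0✓ 11-01✓ 11-10✓ 110-0✓ 1100-
Round 2: -01-0 -1-01 1--10 1-0-0 10--0
PIs = {-01-0, -1-01, 0-100, 0110-, 1--10, 1-0-0, 10--0, 1001-, 1100-}
Coverage chart:
  m4: -01-0,0-100
  m6: -01-0 ←essential
  m9: -1-01 ←essential
  m12: 0-100,0110-
  m13: -1-01,0110-
  m16: 1-0-0,10--0
  m18: 1--10,1-0-0,10--0,1001-
  m19: 1001- ←essential
  m20: -01-0,10--0
  m22: -01-0,1--10,10--0
  m24: 1-0-0,1100-
  m25: -1-01,1100-
  m29: -1-01 ←essential
  m30: 1--10 ←essential
Essential: -01-0, -1-01, 1--10, 1001-

YES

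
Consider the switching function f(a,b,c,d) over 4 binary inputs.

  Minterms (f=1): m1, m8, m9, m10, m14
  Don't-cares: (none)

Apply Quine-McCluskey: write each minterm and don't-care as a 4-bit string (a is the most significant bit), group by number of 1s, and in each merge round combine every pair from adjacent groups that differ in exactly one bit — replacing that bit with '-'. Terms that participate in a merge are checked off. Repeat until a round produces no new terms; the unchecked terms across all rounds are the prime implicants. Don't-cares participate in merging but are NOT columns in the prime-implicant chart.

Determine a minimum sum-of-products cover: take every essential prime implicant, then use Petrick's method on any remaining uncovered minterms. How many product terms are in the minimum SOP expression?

3

Round 0: 0001✓ 1000✓ 1001✓ 1010✓ 1110✓
Round 1: -001 1-10 10-0 100-
PIs = {-001, 1-10, 10-0, 100-}
Coverage chart:
  m1: -001 ←essential
  m8: 10-0,100-
  m9: -001,100-
  m10: 1-10,10-0
  m14: 1-10 ←essential
Essential: -001, 1-10
Petrick residual → 10-0
Min cover (3 terms): b'c'd + acd' + ab'd'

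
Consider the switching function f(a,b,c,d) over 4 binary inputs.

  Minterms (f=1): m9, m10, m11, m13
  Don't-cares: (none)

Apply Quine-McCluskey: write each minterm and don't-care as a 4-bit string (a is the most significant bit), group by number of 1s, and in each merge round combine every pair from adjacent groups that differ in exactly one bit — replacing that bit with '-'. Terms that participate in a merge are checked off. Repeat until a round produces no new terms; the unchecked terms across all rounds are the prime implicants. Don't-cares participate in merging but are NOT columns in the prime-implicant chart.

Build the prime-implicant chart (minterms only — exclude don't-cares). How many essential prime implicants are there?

2

Round 0: 1001✓ 1010✓ 1011✓ 1101✓
Round 1: 1-01 10-1 101-
PIs = {1-01, 10-1, 101-}
Coverage chart:
  m9: 1-01,10-1
  m10: 101- ←essential
  m11: 10-1,101-
  m13: 1-01 ←essential
Essential: 1-01, 101-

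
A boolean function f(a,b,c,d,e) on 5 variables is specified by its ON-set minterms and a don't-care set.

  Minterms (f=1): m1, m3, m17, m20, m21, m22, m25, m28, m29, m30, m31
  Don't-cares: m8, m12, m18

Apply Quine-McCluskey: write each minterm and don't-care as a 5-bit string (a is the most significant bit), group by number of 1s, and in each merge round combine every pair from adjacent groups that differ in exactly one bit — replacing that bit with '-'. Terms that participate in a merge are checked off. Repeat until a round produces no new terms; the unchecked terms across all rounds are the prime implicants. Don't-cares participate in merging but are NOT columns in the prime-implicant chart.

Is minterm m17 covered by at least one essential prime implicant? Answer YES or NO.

Round 0: 00001✓ 00011✓ 01000✓ 01100✓ 10001✓ 10010✓ 10100✓ 10101✓ 10110✓ 11001✓ 11100✓ 11101✓ 11110✓ 11111✓
Round 1: -0001 -1100 000-1 01-00 1-001✓ 1-100✓ 1-101✓ 1-110✓ 10-01✓ 10-10 101-0✓ 1010-✓ 11-01✓ 111-0✓ 111-1✓ 1110-✓ 1111-✓
Round 2: 1--01 1-1-0 1-10- 111--
PIs = {-0001, -1100, 000-1, 01-00, 1--01, 1-1-0, 1-10-, 10-10, 111--}
Coverage chart:
  m1: -0001,000-1
  m3: 000-1 ←essential
  m17: -0001,1--01
  m20: 1-1-0,1-10-
  m21: 1--01,1-10-
  m22: 1-1-0,10-10
  m25: 1--01 ←essential
  m28: -1100,1-1-0,1-10-,111--
  m29: 1--01,1-10-,111--
  m30: 1-1-0,111--
  m31: 111-- ←essential
Essential: 000-1, 1--01, 111--

YES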